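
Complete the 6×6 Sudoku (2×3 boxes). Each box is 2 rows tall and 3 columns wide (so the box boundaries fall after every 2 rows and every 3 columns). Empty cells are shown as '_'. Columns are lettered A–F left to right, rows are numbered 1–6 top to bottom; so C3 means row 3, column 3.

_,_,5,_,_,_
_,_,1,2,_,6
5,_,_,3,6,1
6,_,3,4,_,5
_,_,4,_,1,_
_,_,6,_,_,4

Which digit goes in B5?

D1 = 1 (sole candidate).
F1 = 3 (sole candidate).
C3 = 2 (sole candidate).
B4 = 1 (sole candidate).
E4 = 2 (sole candidate).
F5 = 2 (sole candidate).
D6 = 5 (sole candidate).
E6 = 3 (sole candidate).
E1 = 4 (sole candidate).
E2 = 5 (sole candidate).
B3 = 4 (sole candidate).
A5 = 3 (sole candidate).
B5 = 5: row 5 has {1,2,3,4}; col 2 has {1,4}; box has {3,4,6} → only 5 remains.

5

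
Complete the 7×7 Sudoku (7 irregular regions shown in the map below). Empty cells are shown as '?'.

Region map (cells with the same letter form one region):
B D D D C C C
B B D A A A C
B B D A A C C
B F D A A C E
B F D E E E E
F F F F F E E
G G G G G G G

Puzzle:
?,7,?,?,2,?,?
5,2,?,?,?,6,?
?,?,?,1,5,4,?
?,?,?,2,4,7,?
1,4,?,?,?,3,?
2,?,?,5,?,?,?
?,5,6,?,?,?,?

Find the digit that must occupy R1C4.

R6C6 = 1 (sole candidate).
R7C6 = 2 (sole candidate).
R1C6 = 5 (sole candidate).
R2C3 = 4 (hidden single in row 2).
R1C1 = 4 (hidden single in row 1).
R2C7 = 1 (hidden single in row 2).
R1C3 = 1 (hidden single in row 1).
R3C3 = 2 (hidden single in row 3).
R3C1 = 7 (hidden single in row 3).
R5C3 = 5 (sole candidate).
R7C1 = 3 (sole candidate).
R4C1 = 6 (sole candidate).
R4C3 = 3 (sole candidate).
R4C7 = 5 (sole candidate).
R6C3 = 7 (sole candidate).
R1C4 = 6: row 1 has {1,2,4,5,7}; col 4 has {1,2,5}; region has {1,2,3,4,5,7} → only 6 remains.

6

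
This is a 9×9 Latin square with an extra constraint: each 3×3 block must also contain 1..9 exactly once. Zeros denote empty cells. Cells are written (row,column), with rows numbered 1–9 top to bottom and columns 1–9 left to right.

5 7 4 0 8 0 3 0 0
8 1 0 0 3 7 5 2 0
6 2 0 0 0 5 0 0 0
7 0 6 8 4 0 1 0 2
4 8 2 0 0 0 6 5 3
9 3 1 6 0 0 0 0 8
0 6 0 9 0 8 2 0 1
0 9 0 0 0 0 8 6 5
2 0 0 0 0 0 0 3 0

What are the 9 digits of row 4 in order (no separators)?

(2,3) = 9 (sole candidate).
(2,4) = 4 (sole candidate).
(2,9) = 6 (sole candidate).
(3,3) = 3 (sole candidate).
(3,4) = 1 (sole candidate).
(3,5) = 9 (sole candidate).
(4,2) = 5: row 4 has {1,2,4,6,7,8}; col 2 has {1,2,3,6,7,8,9}; box has {1,2,3,4,6,7,8,9} → only 5 remains.
(4,8) = 9: row 4 has {1,2,4,5,6,7,8}; col 8 has {2,3,5,6}; box has {1,2,3,5,6,8} → only 9 remains.
(5,4) = 7 (sole candidate).
(5,5) = 1 (sole candidate).
(5,6) = 9 (sole candidate).
(6,6) = 2 (sole candidate).
(7,1) = 3 (sole candidate).
(8,1) = 1 (sole candidate).
(8,3) = 7 (sole candidate).
(8,5) = 2 (sole candidate).
(9,2) = 4 (sole candidate).
(9,4) = 5 (sole candidate).
(1,4) = 2 (sole candidate).
(1,6) = 6 (sole candidate).
(1,8) = 1 (sole candidate).
(1,9) = 9 (sole candidate).
(4,6) = 3: row 4 has {1,2,4,5,6,7,8,9}; col 6 has {2,5,6,7,8,9}; box has {1,2,4,6,7,8,9} → only 3 remains.

756843192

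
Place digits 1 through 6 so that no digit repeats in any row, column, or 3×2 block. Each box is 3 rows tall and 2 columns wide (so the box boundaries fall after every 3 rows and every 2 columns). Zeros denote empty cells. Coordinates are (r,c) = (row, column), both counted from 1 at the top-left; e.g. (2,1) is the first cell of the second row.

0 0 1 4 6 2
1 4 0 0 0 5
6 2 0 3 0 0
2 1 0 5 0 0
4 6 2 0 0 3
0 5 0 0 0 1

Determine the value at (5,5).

(1,2) = 3: row 1 has {1,2,4,6}; col 2 has {1,2,4,5,6}; box has {1,2,4,6} → only 3 remains.
(2,3) = 6: row 2 has {1,4,5}; col 3 has {1,2}; box has {1,3,4} → only 6 remains.
(2,4) = 2: row 2 has {1,4,5,6}; col 4 has {3,4,5}; box has {1,3,4,6} → only 2 remains.
(2,5) = 3: row 2 has {1,2,4,5,6}; col 5 has {6}; box has {2,5,6} → only 3 remains.
(3,3) = 5: row 3 has {2,3,6}; col 3 has {1,2,6}; box has {1,2,3,4,6} → only 5 remains.
(3,6) = 4: row 3 has {2,3,5,6}; col 6 has {1,2,3,5}; box has {2,3,5,6} → only 4 remains.
(4,5) = 4: row 4 has {1,2,5}; col 5 has {3,6}; box has {1,3} → only 4 remains.
(4,6) = 6: row 4 has {1,2,4,5}; col 6 has {1,2,3,4,5}; box has {1,3,4} → only 6 remains.
(5,4) = 1: row 5 has {2,3,4,6}; col 4 has {2,3,4,5}; box has {2,5} → only 1 remains.
(5,5) = 5: row 5 has {1,2,3,4,6}; col 5 has {3,4,6}; box has {1,3,4,6} → only 5 remains.

5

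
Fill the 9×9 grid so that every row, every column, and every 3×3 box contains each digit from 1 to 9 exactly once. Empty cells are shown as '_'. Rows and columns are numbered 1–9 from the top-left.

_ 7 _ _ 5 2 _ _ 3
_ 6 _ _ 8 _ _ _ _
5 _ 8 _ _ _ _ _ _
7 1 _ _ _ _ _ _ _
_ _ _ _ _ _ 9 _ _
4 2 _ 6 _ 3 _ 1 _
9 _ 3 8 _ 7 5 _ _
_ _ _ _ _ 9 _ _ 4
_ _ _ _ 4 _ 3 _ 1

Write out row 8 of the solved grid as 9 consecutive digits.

row 1, column 1 = 1: row 1 has {2,3,5,7}; col 1 has {4,5,7,9}; box has {5,6,7,8} → only 1 remains.
row 7, column 2 = 4: row 7 has {3,5,7,8,9}; col 2 has {1,2,6,7}; box has {3,9} → only 4 remains.
row 4, column 8 = 3: in row 4, 3 can only go here (every other open cell in that row sees a 3).
row 7, column 5 = 1: in row 7, 1 can only go here (every other open cell in that row sees a 1).
row 8, column 3 = 1: in row 8, 1 can only go here (every other open cell in that row sees a 1).
row 9, column 8 = 9: in row 9, 9 can only go here (every other open cell in that row sees a 9).
row 9, column 3 = 7: in row 9, 7 can only go here (every other open cell in that row sees a 7).
row 3, column 2 = 9: in column 2, 9 can only go here (every other open cell in that column sees a 9).
row 1, column 3 = 4: row 1 has {1,2,3,5,7}; col 3 has {1,3,7,8}; box has {1,5,6,7,8,9} → only 4 remains.
row 1, column 4 = 9: row 1 has {1,2,3,4,5,7}; col 4 has {6,8}; box has {2,5,8} → only 9 remains.
row 2, column 3 = 2: row 2 has {6,8}; col 3 has {1,3,4,7,8}; box has {1,4,5,6,7,8,9} → only 2 remains.
row 2, column 1 = 3: row 2 has {2,6,8}; col 1 has {1,4,5,7,9}; box has {1,2,4,5,6,7,8,9} → only 3 remains.
row 2, column 9 = 9: in row 2, 9 can only go here (every other open cell in that row sees a 9).
row 2, column 8 = 5: in row 2, 5 can only go here (every other open cell in that row sees a 5).
row 5, column 2 = 3: in row 5, 3 can only go here (every other open cell in that row sees a 3).
row 5, column 1 = 8: in box 4, 8 can only go here (every other open cell in that box sees an 8).
row 9, column 2 = 8: in row 9, 8 can only go here (every other open cell in that row sees an 8).
row 8, column 2 = 5: row 8 has {1,4,9}; col 2 has {1,2,3,4,6,7,8,9}; box has {1,3,4,7,8,9} → only 5 remains.
row 4, column 6 = 8: in column 6, 8 can only go here (every other open cell in that column sees an 8).
row 6, column 9 = 8: in column 9, 8 can only go here (every other open cell in that column sees an 8).
row 6, column 7 = 7: row 6 has {1,2,3,4,6,8}; col 7 has {3,5,9}; box has {1,3,8,9} → only 7 remains.
row 6, column 5 = 9: row 6 has {1,2,3,4,6,7,8}; col 5 has {1,4,5,8}; box has {3,6,8} → only 9 remains.
row 4, column 5 = 2: row 4 has {1,3,7,8}; col 5 has {1,4,5,8,9}; box has {3,6,8,9} → only 2 remains.
row 5, column 5 = 7: row 5 has {3,8,9}; col 5 has {1,2,4,5,8,9}; box has {2,3,6,8,9} → only 7 remains.
row 6, column 3 = 5: row 6 has {1,2,3,4,6,7,8,9}; col 3 has {1,2,3,4,7,8}; box has {1,2,3,4,7,8} → only 5 remains.
row 5, column 3 = 6: row 5 has {3,7,8,9}; col 3 has {1,2,3,4,5,7,8}; box has {1,2,3,4,5,7,8} → only 6 remains.
row 4, column 3 = 9: row 4 has {1,2,3,7,8}; col 3 has {1,2,3,4,5,6,7,8}; box has {1,2,3,4,5,6,7,8} → only 9 remains.
row 2, column 4 = 7: in row 2, 7 can only go here (every other open cell in that row sees a 7).
row 8, column 8 = 7: in row 8, 7 can only go here (every other open cell in that row sees a 7).
row 3, column 9 = 7: in row 3, 7 can only go here (every other open cell in that row sees a 7).
row 8, column 7 = 8: in row 8, 8 can only go here (every other open cell in that row sees an 8).
row 1, column 7 = 6: row 1 has {1,2,3,4,5,7,9}; col 7 has {3,5,7,8,9}; box has {3,5,7,9} → only 6 remains.
row 1, column 8 = 8: row 1 has {1,2,3,4,5,6,7,9}; col 8 has {1,3,5,7,9}; box has {3,5,6,7,9} → only 8 remains.
row 4, column 7 = 4: row 4 has {1,2,3,7,8,9}; col 7 has {3,5,6,7,8,9}; box has {1,3,7,8,9} → only 4 remains.
row 5, column 8 = 2: row 5 has {3,6,7,8,9}; col 8 has {1,3,5,7,8,9}; box has {1,3,4,7,8,9} → only 2 remains.
row 5, column 9 = 5: row 5 has {2,3,6,7,8,9}; col 9 has {1,3,4,7,8,9}; box has {1,2,3,4,7,8,9} → only 5 remains.
row 7, column 8 = 6: row 7 has {1,3,4,5,7,8,9}; col 8 has {1,2,3,5,7,8,9}; box has {1,3,4,5,7,8,9} → only 6 remains.
row 7, column 9 = 2: row 7 has {1,3,4,5,6,7,8,9}; col 9 has {1,3,4,5,7,8,9}; box has {1,3,4,5,6,7,8,9} → only 2 remains.
row 2, column 7 = 1: row 2 has {2,3,5,6,7,8,9}; col 7 has {3,4,5,6,7,8,9}; box has {3,5,6,7,8,9} → only 1 remains.
row 3, column 7 = 2: row 3 has {5,7,8,9}; col 7 has {1,3,4,5,6,7,8,9}; box has {1,3,5,6,7,8,9} → only 2 remains.
row 3, column 8 = 4: row 3 has {2,5,7,8,9}; col 8 has {1,2,3,5,6,7,8,9}; box has {1,2,3,5,6,7,8,9} → only 4 remains.
row 4, column 4 = 5: row 4 has {1,2,3,4,7,8,9}; col 4 has {6,7,8,9}; box has {2,3,6,7,8,9} → only 5 remains.
row 4, column 9 = 6: row 4 has {1,2,3,4,5,7,8,9}; col 9 has {1,2,3,4,5,7,8,9}; box has {1,2,3,4,5,7,8,9} → only 6 remains.
row 9, column 4 = 2: row 9 has {1,3,4,7,8,9}; col 4 has {5,6,7,8,9}; box has {1,4,7,8,9} → only 2 remains.
row 2, column 6 = 4: row 2 has {1,2,3,5,6,7,8,9}; col 6 has {2,3,7,8,9}; box has {2,5,7,8,9} → only 4 remains.
row 5, column 6 = 1: row 5 has {2,3,5,6,7,8,9}; col 6 has {2,3,4,7,8,9}; box has {2,3,5,6,7,8,9} → only 1 remains.
row 8, column 4 = 3: row 8 has {1,4,5,7,8,9}; col 4 has {2,5,6,7,8,9}; box has {1,2,4,7,8,9} → only 3 remains.
row 8, column 5 = 6: row 8 has {1,3,4,5,7,8,9}; col 5 has {1,2,4,5,7,8,9}; box has {1,2,3,4,7,8,9} → only 6 remains.
row 9, column 1 = 6: row 9 has {1,2,3,4,7,8,9}; col 1 has {1,3,4,5,7,8,9}; box has {1,3,4,5,7,8,9} → only 6 remains.
row 9, column 6 = 5: row 9 has {1,2,3,4,6,7,8,9}; col 6 has {1,2,3,4,7,8,9}; box has {1,2,3,4,6,7,8,9} → only 5 remains.
row 3, column 4 = 1: row 3 has {2,4,5,7,8,9}; col 4 has {2,3,5,6,7,8,9}; box has {2,4,5,7,8,9} → only 1 remains.
row 3, column 5 = 3: row 3 has {1,2,4,5,7,8,9}; col 5 has {1,2,4,5,6,7,8,9}; box has {1,2,4,5,7,8,9} → only 3 remains.
row 3, column 6 = 6: row 3 has {1,2,3,4,5,7,8,9}; col 6 has {1,2,3,4,5,7,8,9}; box has {1,2,3,4,5,7,8,9} → only 6 remains.
row 5, column 4 = 4: row 5 has {1,2,3,5,6,7,8,9}; col 4 has {1,2,3,5,6,7,8,9}; box has {1,2,3,5,6,7,8,9} → only 4 remains.
row 8, column 1 = 2: row 8 has {1,3,4,5,6,7,8,9}; col 1 has {1,3,4,5,6,7,8,9}; box has {1,3,4,5,6,7,8,9} → only 2 remains.

251369874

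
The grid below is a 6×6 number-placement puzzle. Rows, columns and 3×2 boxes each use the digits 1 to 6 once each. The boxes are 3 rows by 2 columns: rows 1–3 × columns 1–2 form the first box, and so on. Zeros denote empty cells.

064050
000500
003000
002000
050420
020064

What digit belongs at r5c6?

r3c1 = 5 (hidden single in row 3).
r4c6 = 5 (hidden single in row 4).
r6c3 = 5 (hidden single in row 6).
Singles propagation stalls; r5c6 is still open with candidates {1,3}.
  Try r5c6 = 1: this forces r4c5=3, r5c3=6, r2c3=1, r2c5=4, r3c5=1, r4c4=1; then column 2 has no cell left for 1 — contradiction.
So r5c6 = 3.

3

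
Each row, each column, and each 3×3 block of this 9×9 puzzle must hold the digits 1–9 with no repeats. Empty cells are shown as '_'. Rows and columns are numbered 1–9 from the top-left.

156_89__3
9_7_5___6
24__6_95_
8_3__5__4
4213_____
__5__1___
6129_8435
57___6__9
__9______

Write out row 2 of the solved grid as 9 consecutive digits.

937152846

r3c3 = 8: row 3 has {2,4,5,6,9}; col 3 has {1,2,3,5,6,7,9}; box has {1,2,4,5,6,7,9} → only 8 remains.
r5c6 = 7: row 5 has {1,2,3,4}; col 6 has {1,5,6,8,9}; box has {1,3,5} → only 7 remains.
r5c9 = 8: row 5 has {1,2,3,4,7}; col 9 has {3,4,5,6,9}; box has {4} → only 8 remains.
r6c1 = 7: row 6 has {1,5}; col 1 has {1,2,4,5,6,8,9}; box has {1,2,3,4,5,8} → only 7 remains.
r6c9 = 2: row 6 has {1,5,7}; col 9 has {3,4,5,6,8,9}; box has {4,8} → only 2 remains.
r7c5 = 7: row 7 has {1,2,3,4,5,6,8,9}; col 5 has {5,6,8}; box has {6,8,9} → only 7 remains.
r8c3 = 4: row 8 has {5,6,7,9}; col 3 has {1,2,3,5,6,7,8,9}; box has {1,2,5,6,7,9} → only 4 remains.
r9c1 = 3: row 9 has {9}; col 1 has {1,2,4,5,6,7,8,9}; box has {1,2,4,5,6,7,9} → only 3 remains.
r9c2 = 8: row 9 has {3,9}; col 2 has {1,2,4,5,7}; box has {1,2,3,4,5,6,7,9} → only 8 remains.
r2c2 = 3: row 2 has {5,6,7,9}; col 2 has {1,2,4,5,7,8}; box has {1,2,4,5,6,7,8,9} → only 3 remains.
r3c6 = 3: row 3 has {2,4,5,6,8,9}; col 6 has {1,5,6,7,8,9}; box has {5,6,8,9} → only 3 remains.
r5c5 = 9: row 5 has {1,2,3,4,7,8}; col 5 has {5,6,7,8}; box has {1,3,5,7} → only 9 remains.
r5c8 = 6: row 5 has {1,2,3,4,7,8,9}; col 8 has {3,5}; box has {2,4,8} → only 6 remains.
r6c5 = 4: row 6 has {1,2,5,7}; col 5 has {5,6,7,8,9}; box has {1,3,5,7,9} → only 4 remains.
r6c7 = 3: row 6 has {1,2,4,5,7}; col 7 has {4,9}; box has {2,4,6,8} → only 3 remains.
r6c8 = 9: row 6 has {1,2,3,4,5,7}; col 8 has {3,5,6}; box has {2,3,4,6,8} → only 9 remains.
r4c5 = 2: row 4 has {3,4,5,8}; col 5 has {4,5,6,7,8,9}; box has {1,3,4,5,7,9} → only 2 remains.
r5c7 = 5: row 5 has {1,2,3,4,6,7,8,9}; col 7 has {3,4,9}; box has {2,3,4,6,8,9} → only 5 remains.
r6c2 = 6: row 6 has {1,2,3,4,5,7,9}; col 2 has {1,2,3,4,5,7,8}; box has {1,2,3,4,5,7,8} → only 6 remains.
r6c4 = 8: row 6 has {1,2,3,4,5,6,7,9}; col 4 has {3,9}; box has {1,2,3,4,5,7,9} → only 8 remains.
r9c5 = 1: row 9 has {3,8,9}; col 5 has {2,4,5,6,7,8,9}; box has {6,7,8,9} → only 1 remains.
r9c9 = 7: row 9 has {1,3,8,9}; col 9 has {2,3,4,5,6,8,9}; box has {3,4,5,9} → only 7 remains.
r3c9 = 1: row 3 has {2,3,4,5,6,8,9}; col 9 has {2,3,4,5,6,7,8,9}; box has {3,5,6,9} → only 1 remains.
r4c2 = 9: row 4 has {2,3,4,5,8}; col 2 has {1,2,3,4,5,6,7,8}; box has {1,2,3,4,5,6,7,8} → only 9 remains.
r4c4 = 6: row 4 has {2,3,4,5,8,9}; col 4 has {3,8,9}; box has {1,2,3,4,5,7,8,9} → only 6 remains.
r8c4 = 2: row 8 has {4,5,6,7,9}; col 4 has {3,6,8,9}; box has {1,6,7,8,9} → only 2 remains.
r8c5 = 3: row 8 has {2,4,5,6,7,9}; col 5 has {1,2,4,5,6,7,8,9}; box has {1,2,6,7,8,9} → only 3 remains.
r9c6 = 4: row 9 has {1,3,7,8,9}; col 6 has {1,3,5,6,7,8,9}; box has {1,2,3,6,7,8,9} → only 4 remains.
r9c8 = 2: row 9 has {1,3,4,7,8,9}; col 8 has {3,5,6,9}; box has {3,4,5,7,9} → only 2 remains.
r2c6 = 2: row 2 has {3,5,6,7,9}; col 6 has {1,3,4,5,6,7,8,9}; box has {3,5,6,8,9} → only 2 remains.
r2c7 = 8: row 2 has {2,3,5,6,7,9}; col 7 has {3,4,5,9}; box has {1,3,5,6,9} → only 8 remains.
r2c8 = 4: row 2 has {2,3,5,6,7,8,9}; col 8 has {2,3,5,6,9}; box has {1,3,5,6,8,9} → only 4 remains.
r3c4 = 7: row 3 has {1,2,3,4,5,6,8,9}; col 4 has {2,3,6,8,9}; box has {2,3,5,6,8,9} → only 7 remains.
r8c7 = 1: row 8 has {2,3,4,5,6,7,9}; col 7 has {3,4,5,8,9}; box has {2,3,4,5,7,9} → only 1 remains.
r8c8 = 8: row 8 has {1,2,3,4,5,6,7,9}; col 8 has {2,3,4,5,6,9}; box has {1,2,3,4,5,7,9} → only 8 remains.
r9c4 = 5: row 9 has {1,2,3,4,7,8,9}; col 4 has {2,3,6,7,8,9}; box has {1,2,3,4,6,7,8,9} → only 5 remains.
r9c7 = 6: row 9 has {1,2,3,4,5,7,8,9}; col 7 has {1,3,4,5,8,9}; box has {1,2,3,4,5,7,8,9} → only 6 remains.
r1c4 = 4: row 1 has {1,3,5,6,8,9}; col 4 has {2,3,5,6,7,8,9}; box has {2,3,5,6,7,8,9} → only 4 remains.
r1c8 = 7: row 1 has {1,3,4,5,6,8,9}; col 8 has {2,3,4,5,6,8,9}; box has {1,3,4,5,6,8,9} → only 7 remains.
r2c4 = 1: row 2 has {2,3,4,5,6,7,8,9}; col 4 has {2,3,4,5,6,7,8,9}; box has {2,3,4,5,6,7,8,9} → only 1 remains.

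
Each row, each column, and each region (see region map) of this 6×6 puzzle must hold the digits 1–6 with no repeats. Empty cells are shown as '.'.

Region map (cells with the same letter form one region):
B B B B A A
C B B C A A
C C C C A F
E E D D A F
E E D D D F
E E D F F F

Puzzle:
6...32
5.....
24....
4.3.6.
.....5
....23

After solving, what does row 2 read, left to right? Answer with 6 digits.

row 4, column 6 = 1: row 4 has {3,4,6}; col 6 has {2,3,5}; region has {2,3,5} → only 1 remains.
row 6, column 1 = 1: row 6 has {2,3}; col 1 has {2,4,5,6}; region has {4} → only 1 remains.
row 2, column 6 = 4: row 2 has {5}; col 6 has {1,2,3,5}; region has {2,3,6} → only 4 remains.
row 3, column 6 = 6: row 3 has {2,4}; col 6 has {1,2,3,4,5}; region has {1,2,3,5} → only 6 remains.
row 5, column 1 = 3: row 5 has {5}; col 1 has {1,2,4,5,6}; region has {1,4} → only 3 remains.
row 6, column 4 = 4: row 6 has {1,2,3}; col 4 has {}; region has {1,2,3,5,6} → only 4 remains.
row 2, column 5 = 1: row 2 has {4,5}; col 5 has {2,3,6}; region has {2,3,4,6} → only 1 remains.
row 3, column 3 = 1: row 3 has {2,4,6}; col 3 has {3}; region has {2,4,5} → only 1 remains.
row 3, column 4 = 3: row 3 has {1,2,4,6}; col 4 has {4}; region has {1,2,4,5} → only 3 remains.
row 3, column 5 = 5: row 3 has {1,2,3,4,6}; col 5 has {1,2,3,6}; region has {1,2,3,4,6} → only 5 remains.
row 5, column 5 = 4: row 5 has {3,5}; col 5 has {1,2,3,5,6}; region has {3} → only 4 remains.
row 2, column 3 = 2: row 2 has {1,4,5}; col 3 has {1,3}; region has {6} → only 2 remains.
row 2, column 4 = 6: row 2 has {1,2,4,5}; col 4 has {3,4}; region has {1,2,3,4,5} → only 6 remains.
row 5, column 3 = 6: row 5 has {3,4,5}; col 3 has {1,2,3}; region has {3,4} → only 6 remains.
row 6, column 3 = 5: row 6 has {1,2,3,4}; col 3 has {1,2,3,6}; region has {3,4,6} → only 5 remains.
row 1, column 3 = 4: row 1 has {2,3,6}; col 3 has {1,2,3,5,6}; region has {2,6} → only 4 remains.
row 2, column 2 = 3: row 2 has {1,2,4,5,6}; col 2 has {4}; region has {2,4,6} → only 3 remains.

532614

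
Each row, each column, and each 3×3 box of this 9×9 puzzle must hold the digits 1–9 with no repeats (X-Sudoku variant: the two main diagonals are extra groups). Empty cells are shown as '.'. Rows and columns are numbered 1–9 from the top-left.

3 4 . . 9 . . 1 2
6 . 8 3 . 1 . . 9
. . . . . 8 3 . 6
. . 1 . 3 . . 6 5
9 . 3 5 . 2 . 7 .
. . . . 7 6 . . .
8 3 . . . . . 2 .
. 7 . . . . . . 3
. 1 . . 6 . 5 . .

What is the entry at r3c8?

4

r9c1 = 4 (sole candidate).
r2c8 = 5 (sole candidate).
r3c8 = 4: row 3 has {3,6,8}; col 8 has {1,2,5,6,7}; box has {1,2,3,5,6,9} → only 4 remains.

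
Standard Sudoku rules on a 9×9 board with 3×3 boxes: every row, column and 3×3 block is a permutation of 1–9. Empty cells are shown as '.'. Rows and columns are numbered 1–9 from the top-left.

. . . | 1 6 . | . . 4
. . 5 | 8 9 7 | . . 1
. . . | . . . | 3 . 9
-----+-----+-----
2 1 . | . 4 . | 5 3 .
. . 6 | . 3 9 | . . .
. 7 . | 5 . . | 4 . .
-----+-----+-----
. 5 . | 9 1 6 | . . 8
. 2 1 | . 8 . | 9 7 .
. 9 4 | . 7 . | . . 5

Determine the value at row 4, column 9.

row 4, column 6 = 8 (sole candidate).
row 6, column 5 = 2 (sole candidate).
row 6, column 6 = 1 (sole candidate).
row 6, column 9 = 6 (sole candidate).
row 7, column 7 = 2 (sole candidate).
row 7, column 8 = 4 (sole candidate).
row 8, column 9 = 3 (sole candidate).
row 2, column 7 = 6 (sole candidate).
row 2, column 8 = 2 (sole candidate).
row 3, column 5 = 5 (sole candidate).
row 3, column 8 = 8 (sole candidate).
row 4, column 3 = 9 (sole candidate).
row 4, column 9 = 7: row 4 has {1,2,3,4,5,8,9}; col 9 has {1,3,4,5,6,8,9}; box has {3,4,5,6} → only 7 remains.

7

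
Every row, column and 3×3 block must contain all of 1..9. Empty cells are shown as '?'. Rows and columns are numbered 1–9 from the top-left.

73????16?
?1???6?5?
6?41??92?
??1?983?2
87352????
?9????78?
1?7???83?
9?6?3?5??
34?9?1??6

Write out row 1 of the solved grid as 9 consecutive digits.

735249168

r2c1 = 2 (sole candidate).
r2c7 = 4 (sole candidate).
r4c8 = 4 (sole candidate).
r5c6 = 4 (sole candidate).
r5c7 = 6 (sole candidate).
r6c6 = 3 (sole candidate).
r9c7 = 2 (sole candidate).
r9c8 = 7 (sole candidate).
r1c9 = 8: row 1 has {1,3,6,7}; col 9 has {2,6}; box has {1,2,4,5,6,9} → only 8 remains.
r4c1 = 5 (sole candidate).
r4c2 = 6 (sole candidate).
r4c4 = 7 (sole candidate).
r6c1 = 4 (sole candidate).
r6c3 = 2 (sole candidate).
r6c4 = 6 (sole candidate).
r6c5 = 1 (sole candidate).
r6c9 = 5 (sole candidate).
r8c8 = 1 (sole candidate).
r8c9 = 4 (sole candidate).
r5c8 = 9 (sole candidate).
r5c9 = 1 (sole candidate).
r7c9 = 9 (sole candidate).
r2c3 = 9 (hidden single in row 2).
r1c3 = 5: row 1 has {1,3,6,7,8}; col 3 has {1,2,3,4,6,7,9}; box has {1,2,3,4,6,7,9} → only 5 remains.
r1c5 = 4: row 1 has {1,3,5,6,7,8}; col 5 has {1,2,3,9}; box has {1,6} → only 4 remains.
r3c2 = 8 (sole candidate).
r8c2 = 2 (sole candidate).
r8c4 = 8 (sole candidate).
r8c6 = 7 (sole candidate).
r9c3 = 8 (sole candidate).
r9c5 = 5 (sole candidate).
r1c4 = 2: row 1 has {1,3,4,5,6,7,8}; col 4 has {1,5,6,7,8,9}; box has {1,4,6} → only 2 remains.
r1c6 = 9: row 1 has {1,2,3,4,5,6,7,8}; col 6 has {1,3,4,6,7,8}; box has {1,2,4,6} → only 9 remains.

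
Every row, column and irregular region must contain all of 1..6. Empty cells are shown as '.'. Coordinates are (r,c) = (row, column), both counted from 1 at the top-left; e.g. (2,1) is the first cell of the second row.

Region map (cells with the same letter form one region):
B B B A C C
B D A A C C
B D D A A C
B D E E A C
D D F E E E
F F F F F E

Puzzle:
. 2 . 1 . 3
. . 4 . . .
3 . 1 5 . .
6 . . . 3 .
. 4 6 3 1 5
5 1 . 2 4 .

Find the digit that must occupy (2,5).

(1,1) = 4 (sole candidate).
(1,3) = 5 (sole candidate).
(1,5) = 6 (sole candidate).
(2,1) = 1 (sole candidate).
(2,4) = 6 (sole candidate).
(2,6) = 2 (sole candidate).
(3,2) = 6 (sole candidate).
(3,5) = 2 (sole candidate).
(3,6) = 4 (sole candidate).
(4,2) = 5 (sole candidate).
(4,3) = 2 (sole candidate).
(4,4) = 4 (sole candidate).
(4,6) = 1 (sole candidate).
(5,1) = 2 (sole candidate).
(6,3) = 3 (sole candidate).
(6,6) = 6 (sole candidate).
(2,2) = 3 (sole candidate).
(2,5) = 5: row 2 has {1,2,3,4,6}; col 5 has {1,2,3,4,6}; region has {1,2,3,4,6} → only 5 remains.

5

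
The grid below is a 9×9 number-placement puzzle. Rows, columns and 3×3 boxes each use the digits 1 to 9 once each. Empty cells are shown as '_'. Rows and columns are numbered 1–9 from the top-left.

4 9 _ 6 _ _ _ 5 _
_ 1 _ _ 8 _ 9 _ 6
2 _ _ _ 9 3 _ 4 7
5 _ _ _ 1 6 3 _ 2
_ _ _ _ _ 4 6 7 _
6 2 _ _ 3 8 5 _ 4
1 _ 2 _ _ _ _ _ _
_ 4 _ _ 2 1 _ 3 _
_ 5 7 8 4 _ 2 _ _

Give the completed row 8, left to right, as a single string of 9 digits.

946521738

r1c5 = 7 (sole candidate).
r1c6 = 2 (sole candidate).
r2c6 = 5 (sole candidate).
r2c8 = 2 (sole candidate).
r3c4 = 1 (sole candidate).
r3c7 = 8 (sole candidate).
r5c5 = 5 (sole candidate).
r7c5 = 6 (sole candidate).
r8c7 = 7: row 8 has {1,2,3,4}; col 7 has {2,3,5,6,8,9}; box has {2,3} → only 7 remains.
r9c6 = 9 (sole candidate).
r9c9 = 1 (sole candidate).
r1c7 = 1 (sole candidate).
r1c9 = 3 (sole candidate).
r2c3 = 3 (sole candidate).
r2c4 = 4 (sole candidate).
r3c2 = 6 (sole candidate).
r3c3 = 5 (sole candidate).
r7c6 = 7 (sole candidate).
r7c7 = 4 (sole candidate).
r8c4 = 5: row 8 has {1,2,3,4,7}; col 4 has {1,4,6,8}; box has {1,2,4,6,7,8,9} → only 5 remains.
r9c1 = 3 (sole candidate).
r9c8 = 6 (sole candidate).
r1c3 = 8 (sole candidate).
r2c1 = 7 (sole candidate).
r7c2 = 8 (sole candidate).
r7c4 = 3 (sole candidate).
r7c8 = 9 (sole candidate).
r7c9 = 5 (sole candidate).
r8c1 = 9: row 8 has {1,2,3,4,5,7}; col 1 has {1,2,3,4,5,6,7}; box has {1,2,3,4,5,7,8} → only 9 remains.
r8c3 = 6: row 8 has {1,2,3,4,5,7,9}; col 3 has {2,3,5,7,8}; box has {1,2,3,4,5,7,8,9} → only 6 remains.
r8c9 = 8: row 8 has {1,2,3,4,5,6,7,9}; col 9 has {1,2,3,4,5,6,7}; box has {1,2,3,4,5,6,7,9} → only 8 remains.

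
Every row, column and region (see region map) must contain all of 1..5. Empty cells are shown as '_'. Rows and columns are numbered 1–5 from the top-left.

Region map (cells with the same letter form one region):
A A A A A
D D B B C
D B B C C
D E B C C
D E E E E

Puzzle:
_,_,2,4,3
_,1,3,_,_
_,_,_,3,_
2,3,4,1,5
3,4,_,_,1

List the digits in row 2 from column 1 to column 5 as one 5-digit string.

41352

r1c2 = 5 (sole candidate).
r3c2 = 2 (sole candidate).
r3c5 = 4 (sole candidate).
r5c3 = 5 (sole candidate).
r5c4 = 2 (sole candidate).
r1c1 = 1 (sole candidate).
r2c4 = 5: row 2 has {1,3}; col 4 has {1,2,3,4}; region has {2,3,4} → only 5 remains.
r2c5 = 2: row 2 has {1,3,5}; col 5 has {1,3,4,5}; region has {1,3,4,5} → only 2 remains.
r3c1 = 5 (sole candidate).
r3c3 = 1 (sole candidate).
r2c1 = 4: row 2 has {1,2,3,5}; col 1 has {1,2,3,5}; region has {1,2,3,5} → only 4 remains.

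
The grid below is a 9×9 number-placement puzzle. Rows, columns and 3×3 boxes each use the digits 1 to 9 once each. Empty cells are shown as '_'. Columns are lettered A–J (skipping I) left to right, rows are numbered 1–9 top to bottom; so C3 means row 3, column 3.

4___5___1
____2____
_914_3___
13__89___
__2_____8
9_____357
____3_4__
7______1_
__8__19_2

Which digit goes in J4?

4

D2 = 1: in row 2, 1 can only go here (every other open cell in that row sees a 1).
D5 = 3: in row 5, 3 can only go here (every other open cell in that row sees a 3).
H5 = 9: in row 5, 9 can only go here (every other open cell in that row sees a 9).
D1 = 9: in row 1, 9 can only go here (every other open cell in that row sees a 9).
J2 = 9: in row 2, 9 can only go here (every other open cell in that row sees a 9).
H2 = 4: in row 2, 4 can only go here (every other open cell in that row sees a 4).
E6 = 1: in row 6, 1 can only go here (every other open cell in that row sees a 1).
B6 = 8: in row 6, 8 can only go here (every other open cell in that row sees an 8).
G5 = 1: in row 5, 1 can only go here (every other open cell in that row sees a 1).
B7 = 1: in row 7, 1 can only go here (every other open cell in that row sees a 1).
C7 = 9: in row 7, 9 can only go here (every other open cell in that row sees a 9).
E8 = 9: in row 8, 9 can only go here (every other open cell in that row sees a 9).
J8 = 3: in column 9, 3 can only go here (every other open cell in that column sees a 3).
J4 = 4: in column 9, 4 can only go here (every other open cell in that column sees a 4).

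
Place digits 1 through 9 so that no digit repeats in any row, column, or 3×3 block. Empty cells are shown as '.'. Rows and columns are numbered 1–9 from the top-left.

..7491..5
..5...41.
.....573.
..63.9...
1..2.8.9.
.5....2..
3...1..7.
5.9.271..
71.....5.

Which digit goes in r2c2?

9

r1c2 = 3 (hidden single in row 1).
r3c3 = 1 (hidden single in row 3).
r4c9 = 1 (hidden single in row 4).
r6c4 = 1 (hidden single in row 6).
r6c1 = 9 (hidden single in row 6).
r7c4 = 5 (hidden single in row 7).
r8c9 = 3 (hidden single in row 8).
r6c3 = 3 (hidden single in row 6).
r5c3 = 4 (sole candidate).
r5c2 = 7 (sole candidate).
r5c9 = 6 (sole candidate).
r5c5 = 5 (sole candidate).
r5c7 = 3 (sole candidate).
r4c7 = 5 (hidden single in row 4).
r4c5 = 7 (hidden single in row 4).
r2c4 = 7 (hidden single in row 2).
r4c8 = 4 (hidden single in row 4).
r6c8 = 8 (sole candidate).
r6c9 = 7 (sole candidate).
r8c8 = 6 (sole candidate).
r1c8 = 2 (sole candidate).
r8c4 = 8 (sole candidate).
r3c4 = 6 (sole candidate).
r3c5 = 8 (sole candidate).
r3c9 = 9 (sole candidate).
r8c2 = 4 (sole candidate).
r9c4 = 9 (sole candidate).
r9c7 = 8 (sole candidate).
r1c7 = 6 (sole candidate).
r2c5 = 3 (sole candidate).
r2c6 = 2 (sole candidate).
r2c9 = 8 (sole candidate).
r3c2 = 2 (sole candidate).
r4c2 = 8 (sole candidate).
r7c2 = 6 (sole candidate).
r7c6 = 4 (sole candidate).
r7c7 = 9 (sole candidate).
r7c9 = 2 (sole candidate).
r9c3 = 2 (sole candidate).
r9c5 = 6 (sole candidate).
r9c6 = 3 (sole candidate).
r9c9 = 4 (sole candidate).
r1c1 = 8 (sole candidate).
r2c1 = 6 (sole candidate).
r2c2 = 9: row 2 has {1,2,3,4,5,6,7,8}; col 2 has {1,2,3,4,5,6,7,8}; box has {1,2,3,5,6,7,8} → only 9 remains.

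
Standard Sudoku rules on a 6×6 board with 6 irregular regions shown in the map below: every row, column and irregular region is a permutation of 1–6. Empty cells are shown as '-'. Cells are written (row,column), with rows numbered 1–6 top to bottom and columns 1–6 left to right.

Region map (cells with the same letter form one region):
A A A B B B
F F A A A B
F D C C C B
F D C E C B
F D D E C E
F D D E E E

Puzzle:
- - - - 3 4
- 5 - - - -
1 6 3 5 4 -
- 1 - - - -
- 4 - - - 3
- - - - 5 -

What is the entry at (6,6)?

6

(1,2) = 2 (sole candidate).
(3,6) = 2 (sole candidate).
(6,2) = 3 (sole candidate).
(6,3) = 2 (sole candidate).
(4,3) = 6 (sole candidate).
(4,5) = 2 (sole candidate).
(4,6) = 5 (sole candidate).
(5,3) = 5 (sole candidate).
(5,5) = 1 (sole candidate).
(1,3) = 1 (sole candidate).
(1,4) = 6 (sole candidate).
(2,3) = 4 (sole candidate).
(2,4) = 3 (sole candidate).
(2,5) = 6 (sole candidate).
(2,6) = 1 (sole candidate).
(4,4) = 4 (sole candidate).
(5,4) = 2 (sole candidate).
(6,4) = 1 (sole candidate).
(6,6) = 6: row 6 has {1,2,3,5}; col 6 has {1,2,3,4,5}; region has {1,2,3,4,5} → only 6 remains.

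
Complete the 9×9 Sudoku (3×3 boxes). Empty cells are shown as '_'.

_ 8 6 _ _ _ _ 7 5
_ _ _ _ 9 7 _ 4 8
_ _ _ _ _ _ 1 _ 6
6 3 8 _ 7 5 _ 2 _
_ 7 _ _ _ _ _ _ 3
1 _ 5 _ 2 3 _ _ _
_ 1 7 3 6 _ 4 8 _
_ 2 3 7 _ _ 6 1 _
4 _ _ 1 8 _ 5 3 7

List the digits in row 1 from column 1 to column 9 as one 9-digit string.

986241375

row 2, column 2 = 5 (sole candidate).
row 3, column 8 = 9 (sole candidate).
row 4, column 7 = 9 (sole candidate).
row 5, column 7 = 8 (sole candidate).
row 6, column 7 = 7 (sole candidate).
row 6, column 8 = 6 (sole candidate).
row 6, column 9 = 4 (sole candidate).
row 8, column 9 = 9 (sole candidate).
row 9, column 3 = 9 (sole candidate).
row 9, column 6 = 2 (sole candidate).
row 3, column 2 = 4 (sole candidate).
row 3, column 3 = 2 (sole candidate).
row 3, column 6 = 8 (sole candidate).
row 4, column 4 = 4 (sole candidate).
row 4, column 9 = 1 (sole candidate).
row 5, column 3 = 4 (sole candidate).
row 5, column 5 = 1 (sole candidate).
row 5, column 8 = 5 (sole candidate).
row 6, column 2 = 9 (sole candidate).
row 6, column 4 = 8 (sole candidate).
row 7, column 1 = 5 (sole candidate).
row 7, column 6 = 9 (sole candidate).
row 7, column 9 = 2 (sole candidate).
row 8, column 1 = 8 (sole candidate).
row 8, column 6 = 4 (sole candidate).
row 9, column 2 = 6 (sole candidate).
row 1, column 4 = 2: row 1 has {5,6,7,8}; col 4 has {1,3,4,7,8}; box has {7,8,9} → only 2 remains.
row 1, column 6 = 1: row 1 has {2,5,6,7,8}; col 6 has {2,3,4,5,7,8,9}; box has {2,7,8,9} → only 1 remains.
row 1, column 7 = 3: row 1 has {1,2,5,6,7,8}; col 7 has {1,4,5,6,7,8,9}; box has {1,4,5,6,7,8,9} → only 3 remains.
row 2, column 1 = 3 (sole candidate).
row 2, column 3 = 1 (sole candidate).
row 2, column 4 = 6 (sole candidate).
row 2, column 7 = 2 (sole candidate).
row 3, column 1 = 7 (sole candidate).
row 3, column 4 = 5 (sole candidate).
row 3, column 5 = 3 (sole candidate).
row 5, column 1 = 2 (sole candidate).
row 5, column 4 = 9 (sole candidate).
row 5, column 6 = 6 (sole candidate).
row 8, column 5 = 5 (sole candidate).
row 1, column 1 = 9: row 1 has {1,2,3,5,6,7,8}; col 1 has {1,2,3,4,5,6,7,8}; box has {1,2,3,4,5,6,7,8} → only 9 remains.
row 1, column 5 = 4: row 1 has {1,2,3,5,6,7,8,9}; col 5 has {1,2,3,5,6,7,8,9}; box has {1,2,3,5,6,7,8,9} → only 4 remains.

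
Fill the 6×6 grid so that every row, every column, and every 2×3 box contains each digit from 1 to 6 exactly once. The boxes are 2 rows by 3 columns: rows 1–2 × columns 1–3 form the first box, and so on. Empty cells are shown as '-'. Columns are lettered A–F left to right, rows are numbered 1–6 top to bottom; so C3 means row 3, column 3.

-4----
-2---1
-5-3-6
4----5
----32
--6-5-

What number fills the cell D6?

1

F1 = 3 (sole candidate).
B5 = 1 (sole candidate).
B6 = 3 (sole candidate).
F6 = 4 (sole candidate).
B4 = 6 (sole candidate).
A5 = 5 (sole candidate).
C5 = 4 (sole candidate).
D5 = 6 (sole candidate).
A6 = 2 (sole candidate).
D6 = 1: row 6 has {2,3,4,5,6}; col 4 has {3,6}; box has {2,3,4,5,6} → only 1 remains.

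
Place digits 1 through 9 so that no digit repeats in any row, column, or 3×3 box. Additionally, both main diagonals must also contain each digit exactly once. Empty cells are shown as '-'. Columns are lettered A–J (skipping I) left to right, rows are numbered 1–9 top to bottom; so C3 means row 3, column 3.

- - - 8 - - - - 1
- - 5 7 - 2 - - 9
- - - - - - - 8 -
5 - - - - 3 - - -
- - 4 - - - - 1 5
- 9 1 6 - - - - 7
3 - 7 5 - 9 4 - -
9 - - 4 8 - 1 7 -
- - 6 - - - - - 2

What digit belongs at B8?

A1 = 6 (sole candidate).
H2 = 4 (sole candidate).
E5 = 9 (sole candidate).
H7 = 6 (sole candidate).
J7 = 8 (sole candidate).
C8 = 2 (sole candidate).
F8 = 6 (sole candidate).
J8 = 3 (sole candidate).
A9 = 8 (sole candidate).
A2 = 1 (sole candidate).
C3 = 3 (sole candidate).
J3 = 6 (sole candidate).
C4 = 8 (sole candidate).
D4 = 1 (sole candidate).
J4 = 4 (sole candidate).
D5 = 2 (sole candidate).
A6 = 2 (sole candidate).
H6 = 3 (sole candidate).
B7 = 1 (sole candidate).
E7 = 2 (sole candidate).
B8 = 5: row 8 has {1,2,3,4,6,7,8,9}; col 2 has {1,9}; box has {1,2,3,6,7,8,9}; anti-diagonal has {1,3,4,6,7,8,9} → only 5 remains.

5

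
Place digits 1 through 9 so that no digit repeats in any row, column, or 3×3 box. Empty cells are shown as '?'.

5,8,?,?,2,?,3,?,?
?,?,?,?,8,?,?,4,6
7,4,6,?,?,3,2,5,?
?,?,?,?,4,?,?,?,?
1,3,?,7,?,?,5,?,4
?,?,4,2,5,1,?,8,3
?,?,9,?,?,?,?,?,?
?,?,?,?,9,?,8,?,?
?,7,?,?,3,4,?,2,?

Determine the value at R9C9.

R1C3 = 1 (sole candidate).
R3C5 = 1 (sole candidate).
R5C5 = 6 (sole candidate).
R5C8 = 9 (sole candidate).
R7C5 = 7 (sole candidate).
R1C8 = 7 (sole candidate).
R1C9 = 9 (sole candidate).
R2C7 = 1 (sole candidate).
R3C4 = 9 (sole candidate).
R3C9 = 8 (sole candidate).
R5C6 = 8 (sole candidate).
R1C6 = 6 (sole candidate).
R2C4 = 5 (sole candidate).
R2C6 = 7 (sole candidate).
R4C4 = 3 (sole candidate).
R4C6 = 9 (sole candidate).
R5C3 = 2 (sole candidate).
R1C4 = 4 (sole candidate).
R2C3 = 3 (sole candidate).
R8C3 = 5 (sole candidate).
R8C6 = 2 (sole candidate).
R9C3 = 8 (sole candidate).
R4C3 = 7 (sole candidate).
R4C7 = 6 (sole candidate).
R4C8 = 1 (sole candidate).
R4C9 = 2 (sole candidate).
R6C7 = 7 (sole candidate).
R7C6 = 5 (sole candidate).
R7C7 = 4 (sole candidate).
R7C9 = 1 (sole candidate).
R8C9 = 7 (sole candidate).
R9C1 = 6 (sole candidate).
R9C4 = 1 (sole candidate).
R9C7 = 9 (sole candidate).
R9C9 = 5: row 9 has {1,2,3,4,6,7,8,9}; col 9 has {1,2,3,4,6,7,8,9}; box has {1,2,4,7,8,9} → only 5 remains.

5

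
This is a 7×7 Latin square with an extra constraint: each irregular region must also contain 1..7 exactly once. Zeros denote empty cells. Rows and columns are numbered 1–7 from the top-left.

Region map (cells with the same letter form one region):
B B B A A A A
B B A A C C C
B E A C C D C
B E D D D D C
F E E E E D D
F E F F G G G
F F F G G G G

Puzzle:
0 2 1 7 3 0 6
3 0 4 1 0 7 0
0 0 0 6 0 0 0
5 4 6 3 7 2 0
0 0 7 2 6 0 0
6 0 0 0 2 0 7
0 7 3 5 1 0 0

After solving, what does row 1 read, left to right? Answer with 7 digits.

row 1, column 1 = 4: row 1 has {1,2,3,6,7}; col 1 has {3,5,6}; region has {1,2,3,5} → only 4 remains.
row 1, column 6 = 5: row 1 has {1,2,3,4,6,7}; col 6 has {2,7}; region has {1,3,4,6,7} → only 5 remains.

4217356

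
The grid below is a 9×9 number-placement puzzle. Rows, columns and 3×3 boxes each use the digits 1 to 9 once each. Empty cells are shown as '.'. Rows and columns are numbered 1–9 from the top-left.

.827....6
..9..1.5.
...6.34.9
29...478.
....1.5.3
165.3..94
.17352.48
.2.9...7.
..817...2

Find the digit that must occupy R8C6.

8

R2C9 = 7: row 2 has {1,5,9}; col 9 has {2,3,4,6,8,9}; box has {4,5,6,9} → only 7 remains.
R3C3 = 1: row 3 has {3,4,6,9}; col 3 has {2,5,7,8,9}; box has {2,8,9} → only 1 remains.
R3C8 = 2: row 3 has {1,3,4,6,9}; col 8 has {4,5,7,8,9}; box has {4,5,6,7,9} → only 2 remains.
R4C3 = 3: row 4 has {2,4,7,8,9}; col 3 has {1,2,5,7,8,9}; box has {1,2,5,6,9} → only 3 remains.
R4C4 = 5: row 4 has {2,3,4,7,8,9}; col 4 has {1,3,6,7,9}; box has {1,3,4} → only 5 remains.
R4C5 = 6: row 4 has {2,3,4,5,7,8,9}; col 5 has {1,3,5,7}; box has {1,3,4,5} → only 6 remains.
R4C9 = 1: row 4 has {2,3,4,5,6,7,8,9}; col 9 has {2,3,4,6,7,8,9}; box has {3,4,5,7,8,9} → only 1 remains.
R5C3 = 4: row 5 has {1,3,5}; col 3 has {1,2,3,5,7,8,9}; box has {1,2,3,5,6,9} → only 4 remains.
R5C8 = 6: row 5 has {1,3,4,5}; col 8 has {2,4,5,7,8,9}; box has {1,3,4,5,7,8,9} → only 6 remains.
R6C7 = 2: row 6 has {1,3,4,5,6,9}; col 7 has {4,5,7}; box has {1,3,4,5,6,7,8,9} → only 2 remains.
R8C3 = 6: row 8 has {2,7,9}; col 3 has {1,2,3,4,5,7,8,9}; box has {1,2,7,8} → only 6 remains.
R8C6 = 8: row 8 has {2,6,7,9}; col 6 has {1,2,3,4}; box has {1,2,3,5,7,9} → only 8 remains.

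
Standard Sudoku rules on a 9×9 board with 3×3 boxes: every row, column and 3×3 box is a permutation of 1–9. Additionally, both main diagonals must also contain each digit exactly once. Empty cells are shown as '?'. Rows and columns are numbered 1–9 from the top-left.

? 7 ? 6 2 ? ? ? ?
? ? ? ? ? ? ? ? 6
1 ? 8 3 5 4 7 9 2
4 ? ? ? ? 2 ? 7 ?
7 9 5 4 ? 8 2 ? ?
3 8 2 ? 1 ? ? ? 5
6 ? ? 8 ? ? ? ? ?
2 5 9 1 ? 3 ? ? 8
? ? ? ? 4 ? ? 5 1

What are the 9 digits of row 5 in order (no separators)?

R3C2 = 6 (sole candidate).
R4C2 = 1 (sole candidate).
R4C3 = 6 (sole candidate).
R5C9 = 3: row 5 has {2,4,5,7,8,9}; col 9 has {1,2,5,6,8}; box has {2,5,7} → only 3 remains.
R6C4 = 9 (sole candidate).
R9C1 = 8 (sole candidate).
R9C2 = 3 (sole candidate).
R9C3 = 7 (sole candidate).
R9C4 = 2 (sole candidate).
R1C9 = 4 (sole candidate).
R2C4 = 7 (sole candidate).
R4C4 = 5 (sole candidate).
R4C5 = 3 (sole candidate).
R4C9 = 9 (sole candidate).
R5C5 = 6: row 5 has {2,3,4,5,7,8,9}; col 5 has {1,2,3,4,5}; box has {1,2,3,4,5,8,9}; main diagonal has {1,5,8}; anti-diagonal has {2,4,5,7,8,9} → only 6 remains.
R5C8 = 1: row 5 has {2,3,4,5,6,7,8,9}; col 8 has {5,7,9}; box has {2,3,5,7,9} → only 1 remains.

795468213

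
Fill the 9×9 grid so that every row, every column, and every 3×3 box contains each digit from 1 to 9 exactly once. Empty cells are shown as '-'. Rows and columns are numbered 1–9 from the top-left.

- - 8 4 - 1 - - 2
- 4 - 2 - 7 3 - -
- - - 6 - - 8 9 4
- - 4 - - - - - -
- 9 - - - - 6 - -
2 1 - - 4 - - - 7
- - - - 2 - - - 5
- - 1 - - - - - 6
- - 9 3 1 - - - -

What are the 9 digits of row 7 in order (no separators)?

r2c9 = 1: row 2 has {2,3,4,7}; col 9 has {2,4,5,6,7}; box has {2,3,4,8,9} → only 1 remains.
r9c9 = 8: row 9 has {1,3,9}; col 9 has {1,2,4,5,6,7}; box has {5,6} → only 8 remains.
r5c9 = 3: row 5 has {6,9}; col 9 has {1,2,4,5,6,7,8}; box has {6,7} → only 3 remains.
r4c9 = 9: row 4 has {4}; col 9 has {1,2,3,4,5,6,7,8}; box has {3,6,7} → only 9 remains.
r6c7 = 5: row 6 has {1,2,4,7}; col 7 has {3,6,8}; box has {3,6,7,9} → only 5 remains.
r6c8 = 8: row 6 has {1,2,4,5,7}; col 8 has {9}; box has {3,5,6,7,9} → only 8 remains.
r1c7 = 7: row 1 has {1,2,4,8}; col 7 has {3,5,6,8}; box has {1,2,3,4,8,9} → only 7 remains.
r6c4 = 9: row 6 has {1,2,4,5,7,8}; col 4 has {2,3,4,6}; box has {4} → only 9 remains.
r2c5 = 8: in row 2, 8 can only go here (every other open cell in that row sees an 8).
r2c1 = 9: in row 2, 9 can only go here (every other open cell in that row sees a 9).
r1c5 = 9: in row 1, 9 can only go here (every other open cell in that row sees a 9).
r3c1 = 1: in row 3, 1 can only go here (every other open cell in that row sees a 1).
r5c8 = 4: in row 5, 4 can only go here (every other open cell in that row sees a 4).
r5c4 = 1: in row 5, 1 can only go here (every other open cell in that row sees a 1).
r5c6 = 2: in row 5, 2 can only go here (every other open cell in that row sees a 2).
r5c1 = 8: in row 5, 8 can only go here (every other open cell in that row sees an 8).
r3c3 = 2: in column 3, 2 can only go here (every other open cell in that column sees a 2).
r3c2 = 7: in row 3, 7 can only go here (every other open cell in that row sees a 7).
r4c5 = 6: in column 5, 6 can only go here (every other open cell in that column sees a 6).
r6c6 = 3: row 6 has {1,2,4,5,7,8,9}; col 6 has {1,2,7}; box has {1,2,4,6,9} → only 3 remains.
r3c6 = 5: row 3 has {1,2,4,6,7,8,9}; col 6 has {1,2,3,7}; box has {1,2,4,6,7,8,9} → only 5 remains.
r4c6 = 8: row 4 has {4,6,9}; col 6 has {1,2,3,5,7}; box has {1,2,3,4,6,9} → only 8 remains.
r6c3 = 6: row 6 has {1,2,3,4,5,7,8,9}; col 3 has {1,2,4,8,9}; box has {1,2,4,8,9} → only 6 remains.
r2c3 = 5: row 2 has {1,2,3,4,7,8,9}; col 3 has {1,2,4,6,8,9}; box has {1,2,4,7,8,9} → only 5 remains.
r2c8 = 6: row 2 has {1,2,3,4,5,7,8,9}; col 8 has {4,8,9}; box has {1,2,3,4,7,8,9} → only 6 remains.
r3c5 = 3: row 3 has {1,2,4,5,6,7,8,9}; col 5 has {1,2,4,6,8,9}; box has {1,2,4,5,6,7,8,9} → only 3 remains.
r5c3 = 7: row 5 has {1,2,3,4,6,8,9}; col 3 has {1,2,4,5,6,8,9}; box has {1,2,4,6,8,9} → only 7 remains.
r5c5 = 5: row 5 has {1,2,3,4,6,7,8,9}; col 5 has {1,2,3,4,6,8,9}; box has {1,2,3,4,6,8,9} → only 5 remains.
r7c3 = 3: row 7 has {2,5}; col 3 has {1,2,4,5,6,7,8,9}; box has {1,9} → only 3 remains.
r8c5 = 7: row 8 has {1,6}; col 5 has {1,2,3,4,5,6,8,9}; box has {1,2,3} → only 7 remains.
r1c8 = 5: row 1 has {1,2,4,7,8,9}; col 8 has {4,6,8,9}; box has {1,2,3,4,6,7,8,9} → only 5 remains.
r4c4 = 7: row 4 has {4,6,8,9}; col 4 has {1,2,3,4,6,9}; box has {1,2,3,4,5,6,8,9} → only 7 remains.
r7c4 = 8: row 7 has {2,3,5}; col 4 has {1,2,3,4,6,7,9}; box has {1,2,3,7} → only 8 remains.
r8c4 = 5: row 8 has {1,6,7}; col 4 has {1,2,3,4,6,7,8,9}; box has {1,2,3,7,8} → only 5 remains.
r7c2 = 6: row 7 has {2,3,5,8}; col 2 has {1,4,7,9}; box has {1,3,9} → only 6 remains.
r8c1 = 4: row 8 has {1,5,6,7}; col 1 has {1,2,8,9}; box has {1,3,6,9} → only 4 remains.
r8c6 = 9: row 8 has {1,4,5,6,7}; col 6 has {1,2,3,5,7,8}; box has {1,2,3,5,7,8} → only 9 remains.
r8c7 = 2: row 8 has {1,4,5,6,7,9}; col 7 has {3,5,6,7,8}; box has {5,6,8} → only 2 remains.
r8c8 = 3: row 8 has {1,2,4,5,6,7,9}; col 8 has {4,5,6,8,9}; box has {2,5,6,8} → only 3 remains.
r9c7 = 4: row 9 has {1,3,8,9}; col 7 has {2,3,5,6,7,8}; box has {2,3,5,6,8} → only 4 remains.
r9c8 = 7: row 9 has {1,3,4,8,9}; col 8 has {3,4,5,6,8,9}; box has {2,3,4,5,6,8} → only 7 remains.
r1c2 = 3: row 1 has {1,2,4,5,7,8,9}; col 2 has {1,4,6,7,9}; box has {1,2,4,5,7,8,9} → only 3 remains.
r4c2 = 5: row 4 has {4,6,7,8,9}; col 2 has {1,3,4,6,7,9}; box has {1,2,4,6,7,8,9} → only 5 remains.
r4c7 = 1: row 4 has {4,5,6,7,8,9}; col 7 has {2,3,4,5,6,7,8}; box has {3,4,5,6,7,8,9} → only 1 remains.
r4c8 = 2: row 4 has {1,4,5,6,7,8,9}; col 8 has {3,4,5,6,7,8,9}; box has {1,3,4,5,6,7,8,9} → only 2 remains.
r7c1 = 7: row 7 has {2,3,5,6,8}; col 1 has {1,2,4,8,9}; box has {1,3,4,6,9} → only 7 remains.
r7c6 = 4: row 7 has {2,3,5,6,7,8}; col 6 has {1,2,3,5,7,8,9}; box has {1,2,3,5,7,8,9} → only 4 remains.
r7c7 = 9: row 7 has {2,3,4,5,6,7,8}; col 7 has {1,2,3,4,5,6,7,8}; box has {2,3,4,5,6,7,8} → only 9 remains.
r7c8 = 1: row 7 has {2,3,4,5,6,7,8,9}; col 8 has {2,3,4,5,6,7,8,9}; box has {2,3,4,5,6,7,8,9} → only 1 remains.

763824915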